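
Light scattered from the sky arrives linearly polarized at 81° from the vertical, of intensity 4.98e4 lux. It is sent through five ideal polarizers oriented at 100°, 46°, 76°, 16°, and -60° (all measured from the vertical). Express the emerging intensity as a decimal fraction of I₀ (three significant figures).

I₁ = 4.98e4 lux · cos²(19°) = 4.452e+04 lux.
I₂ = I₁ · cos²(54°) = 4.452e+04 · 0.3455 = 1.538e+04 lux.
I₃ = I₂ · cos²(30°) = 1.538e+04 · 0.75 = 1.154e+04 lux.
I₄ = I₃ · cos²(60°) = 1.154e+04 · 0.25 = 2884 lux.
I₅ = I₄ · cos²(76°) = 2884 · 0.05853 = 168.8 lux.
Transmitted fraction = 0.003389.

I/I₀ ≈ 0.00339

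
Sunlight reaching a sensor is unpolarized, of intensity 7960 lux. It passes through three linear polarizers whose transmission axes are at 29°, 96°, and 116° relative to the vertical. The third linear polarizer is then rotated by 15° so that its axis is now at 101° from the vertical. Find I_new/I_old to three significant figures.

I_new/I_old ≈ 1.12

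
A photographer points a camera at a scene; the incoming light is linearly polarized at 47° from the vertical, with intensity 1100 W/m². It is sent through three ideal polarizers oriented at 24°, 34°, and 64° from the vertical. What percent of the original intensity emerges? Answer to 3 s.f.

≈ 61.6%

I₁ = 1100 W/m² · cos²(23°) = 932.1 W/m².
I₂ = I₁ · cos²(10°) = 932.1 · 0.9698 = 904 W/m².
I₃ = I₂ · cos²(30°) = 904 · 0.75 = 678 W/m².
That is 61.63% of the incident intensity.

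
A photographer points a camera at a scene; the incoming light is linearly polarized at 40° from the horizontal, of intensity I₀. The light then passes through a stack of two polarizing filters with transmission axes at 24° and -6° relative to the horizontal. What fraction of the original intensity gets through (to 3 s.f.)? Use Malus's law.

By Malus's law, I₁ = I₀ cos²(24° − 40°) = I₀ cos²(16°) = 0.924 I₀.
I₂ = I₁ cos²(-6° − 24°) = 0.924 I₀ · cos²(30°) = 0.693 I₀.
Transmitted fraction = 0.693.

≈ 0.693 I₀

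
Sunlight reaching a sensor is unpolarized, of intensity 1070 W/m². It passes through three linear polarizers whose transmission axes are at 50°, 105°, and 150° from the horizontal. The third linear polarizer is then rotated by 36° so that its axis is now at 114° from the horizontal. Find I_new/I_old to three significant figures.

I_new/I_old ≈ 1.95

Before rotation:
Unpolarized light through the first polarizer → I₁ = ½ I₀, now polarized at 50°.
I₂ = I₁ cos²(105° − 50°) = 0.5 I₀ · cos²(55°) = 0.1645 I₀.
I₃ = I₂ cos²(150° − 105°) = 0.1645 I₀ · cos²(45°) = 0.08225 I₀.
After rotation:
Unpolarized light through the first polarizer → I₁ = ½ I₀, now polarized at 50°.
I₂ = I₁ cos²(105° − 50°) = 0.5 I₀ · cos²(55°) = 0.1645 I₀.
I₃ = I₂ cos²(114° − 105°) = 0.1645 I₀ · cos²(9°) = 0.1605 I₀.
Ratio = 0.1605 / 0.08225 = 1.951.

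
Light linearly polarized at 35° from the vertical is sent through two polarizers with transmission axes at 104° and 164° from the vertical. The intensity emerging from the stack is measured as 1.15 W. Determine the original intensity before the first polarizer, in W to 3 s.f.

I₀ ≈ 35.8 W

By Malus's law, I₁ = I₀ cos²(104° − 35°) = I₀ cos²(69°) = 0.1284 I₀.
I₂ = I₁ cos²(164° − 104°) = 0.1284 I₀ · cos²(60°) = 0.03211 I₀.
So 1.15 W = 0.03211 I₀, giving I₀ = 1.15/0.03211 = 35.82 W.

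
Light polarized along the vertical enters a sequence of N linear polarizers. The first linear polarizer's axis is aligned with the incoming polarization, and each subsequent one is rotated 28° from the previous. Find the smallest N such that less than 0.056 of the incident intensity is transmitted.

N = 13

First polarizer is aligned with the polarization: full transmission.
Each further stage multiplies by cos²(28°) = 0.7796.
After N polarizers: T = 0.7796^(N−1). Require T < 0.056 ⇒ N−1 > ln(0.056)/ln(0.7796) = 11.58, so N−1 ≥ 12 and N = 13.
Check: N=13 gives T = 0.0504 < 0.056; N=12 gives T = 0.06465.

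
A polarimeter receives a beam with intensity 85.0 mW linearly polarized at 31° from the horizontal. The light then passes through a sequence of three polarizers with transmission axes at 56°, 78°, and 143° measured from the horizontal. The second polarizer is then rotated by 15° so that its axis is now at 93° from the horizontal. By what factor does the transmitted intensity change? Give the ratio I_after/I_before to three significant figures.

Before rotation:
By Malus's law, I₁ = I₀ cos²(56° − 31°) = I₀ cos²(25°) = 0.8214 I₀.
I₂ = I₁ cos²(78° − 56°) = 0.8214 I₀ · cos²(22°) = 0.7061 I₀.
I₃ = I₂ cos²(143° − 78°) = 0.7061 I₀ · cos²(65°) = 0.1261 I₀.
After rotation:
I₁ = I₀ cos²(56° − 31°) = I₀ cos²(25°) = 0.8214 I₀.
I₂ = I₁ cos²(93° − 56°) = 0.8214 I₀ · cos²(37°) = 0.5239 I₀.
I₃ = I₂ cos²(143° − 93°) = 0.5239 I₀ · cos²(50°) = 0.2165 I₀.
Ratio = 0.2165 / 0.1261 = 1.716.

I_new/I_old ≈ 1.72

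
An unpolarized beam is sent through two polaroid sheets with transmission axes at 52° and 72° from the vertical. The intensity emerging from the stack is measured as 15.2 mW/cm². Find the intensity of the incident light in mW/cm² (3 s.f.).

Unpolarized light through the first polarizer → I₁ = ½ I₀, now polarized at 52°.
I₂ = I₁ cos²(72° − 52°) = 0.5 I₀ · cos²(20°) = 0.4415 I₀.
So 15.2 mW/cm² = 0.4415 I₀, giving I₀ = 15.2/0.4415 = 34.43 mW/cm².

I₀ ≈ 34.4 mW/cm²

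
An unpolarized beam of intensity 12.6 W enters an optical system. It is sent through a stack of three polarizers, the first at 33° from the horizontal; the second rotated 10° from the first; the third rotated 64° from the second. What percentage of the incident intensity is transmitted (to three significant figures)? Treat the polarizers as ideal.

≈ 9.32%

Unpolarized light through the first polarizer → I₁ = 12.6 W/2 = 6.3 W, polarized at 33°.
I₂ = I₁ · cos²(10°) = 6.3 · 0.9698 = 6.11 W.
I₃ = I₂ · cos²(64°) = 6.11 · 0.1922 = 1.174 W.
That is 9.319% of the incident intensity.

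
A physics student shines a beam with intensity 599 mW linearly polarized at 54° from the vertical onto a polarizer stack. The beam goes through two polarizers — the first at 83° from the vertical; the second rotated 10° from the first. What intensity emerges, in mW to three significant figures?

I ≈ 444 mW

I₁ = 599 mW · cos²(29°) = 458.2 mW.
I₂ = I₁ · cos²(10°) = 458.2 · 0.9698 = 444.4 mW.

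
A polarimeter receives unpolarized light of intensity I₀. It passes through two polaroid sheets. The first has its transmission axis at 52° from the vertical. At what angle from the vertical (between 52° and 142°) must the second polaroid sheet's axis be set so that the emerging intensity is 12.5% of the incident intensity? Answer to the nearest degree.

Unpolarized light through the first polarizer → I₁ = ½ I₀, now polarized at 52°.
Need I₂/I₀ = 0.125, so cos²(θ − 52°) = 0.125 / 0.5 = 0.25.
θ − 52° = arccos(√0.25) = 60.0°, giving θ ≈ 52 + 60.0 = 112.0°.

θ ≈ 112°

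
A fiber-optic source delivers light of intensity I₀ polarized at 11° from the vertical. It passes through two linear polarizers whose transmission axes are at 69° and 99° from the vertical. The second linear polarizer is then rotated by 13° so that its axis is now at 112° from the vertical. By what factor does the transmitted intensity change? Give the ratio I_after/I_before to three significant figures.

Before rotation:
I₁ = I₀ cos²(69° − 11°) = I₀ cos²(58°) = 0.2808 I₀.
I₂ = I₁ cos²(99° − 69°) = 0.2808 I₀ · cos²(30°) = 0.2106 I₀.
After rotation:
I₁ = I₀ cos²(69° − 11°) = I₀ cos²(58°) = 0.2808 I₀.
I₂ = I₁ cos²(112° − 69°) = 0.2808 I₀ · cos²(43°) = 0.1502 I₀.
Ratio = 0.1502 / 0.2106 = 0.7132.

I_new/I_old ≈ 0.713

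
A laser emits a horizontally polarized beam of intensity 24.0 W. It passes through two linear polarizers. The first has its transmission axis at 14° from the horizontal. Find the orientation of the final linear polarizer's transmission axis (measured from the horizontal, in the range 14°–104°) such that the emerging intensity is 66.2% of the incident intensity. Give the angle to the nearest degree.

I₁ = I₀ cos²(14° − 0°) = I₀ cos²(14°) = 0.9415 I₀.
Need I₂/I₀ = 0.662, so cos²(θ − 14°) = 0.662 / 0.9415 = 0.7032.
θ − 14° = arccos(√0.7032) = 33.0°, giving θ ≈ 14 + 33.0 = 47.0°.

θ ≈ 47°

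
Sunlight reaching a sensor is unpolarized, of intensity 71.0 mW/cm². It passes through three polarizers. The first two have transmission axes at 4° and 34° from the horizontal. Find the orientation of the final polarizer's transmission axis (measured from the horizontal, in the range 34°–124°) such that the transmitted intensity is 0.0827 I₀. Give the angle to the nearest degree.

θ ≈ 96°

Unpolarized light through the first polarizer → I₁ = ½ I₀, now polarized at 4°.
I₂ = I₁ cos²(34° − 4°) = 0.5 I₀ · cos²(30°) = 0.375 I₀.
Need I₃/I₀ = 0.0827, so cos²(θ − 34°) = 0.0827 / 0.375 = 0.2205.
θ − 34° = arccos(√0.2205) = 62.0°, giving θ ≈ 34 + 62.0 = 96.0°.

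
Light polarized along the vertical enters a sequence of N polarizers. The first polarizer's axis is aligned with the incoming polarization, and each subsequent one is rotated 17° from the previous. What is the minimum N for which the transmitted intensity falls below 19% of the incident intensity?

N = 20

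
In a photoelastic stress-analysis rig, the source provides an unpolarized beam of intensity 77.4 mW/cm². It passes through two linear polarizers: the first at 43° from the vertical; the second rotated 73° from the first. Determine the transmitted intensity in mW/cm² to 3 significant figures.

Unpolarized light through the first polarizer → I₁ = 77.4 mW/cm²/2 = 38.7 mW/cm², polarized at 43°.
I₂ = I₁ · cos²(73°) = 38.7 · 0.08548 = 3.308 mW/cm².

I ≈ 3.31 mW/cm²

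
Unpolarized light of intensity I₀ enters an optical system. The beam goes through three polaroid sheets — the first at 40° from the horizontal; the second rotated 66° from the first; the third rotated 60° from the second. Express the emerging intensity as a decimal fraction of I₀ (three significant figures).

Unpolarized light through the first polarizer → I₁ = ½ I₀, now polarized at 40°.
I₂ = I₁ cos²(66°) = 0.5 · 0.1654 I₀ = 0.08272 I₀.
I₃ = I₂ cos²(60°) = 0.08272 · 0.25 I₀ = 0.02068 I₀.
Transmitted fraction = 0.02068.

≈ 0.0207 I₀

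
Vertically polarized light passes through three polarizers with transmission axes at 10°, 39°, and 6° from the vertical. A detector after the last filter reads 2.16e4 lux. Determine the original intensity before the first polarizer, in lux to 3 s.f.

I₀ ≈ 4.14e4 lux

I₁ = I₀ cos²(10° − 0°) = I₀ cos²(10°) = 0.9698 I₀.
I₂ = I₁ cos²(39° − 10°) = 0.9698 I₀ · cos²(29°) = 0.7419 I₀.
I₃ = I₂ cos²(6° − 39°) = 0.7419 I₀ · cos²(33°) = 0.5218 I₀.
So 2.16e4 lux = 0.5218 I₀, giving I₀ = 2.16e4/0.5218 = 4.139e+04 lux.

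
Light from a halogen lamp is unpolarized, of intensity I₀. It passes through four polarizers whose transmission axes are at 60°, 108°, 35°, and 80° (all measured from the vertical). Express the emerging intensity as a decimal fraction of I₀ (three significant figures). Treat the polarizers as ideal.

Unpolarized light through the first polarizer → I₁ = ½ I₀, now polarized at 60°.
I₂ = I₁ cos²(108° − 60°) = 0.5 I₀ · cos²(48°) = 0.2239 I₀.
I₃ = I₂ cos²(35° − 108°) = 0.2239 I₀ · cos²(73°) = 0.01914 I₀.
I₄ = I₃ cos²(80° − 35°) = 0.01914 I₀ · cos²(45°) = 0.009568 I₀.
Transmitted fraction = 0.009568.

≈ 0.00957 I₀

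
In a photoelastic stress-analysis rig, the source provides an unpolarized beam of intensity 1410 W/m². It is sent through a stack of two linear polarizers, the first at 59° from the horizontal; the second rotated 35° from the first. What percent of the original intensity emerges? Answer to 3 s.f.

≈ 33.6%

Unpolarized light through the first polarizer → I₁ = 1410 W/m²/2 = 705 W/m², polarized at 59°.
I₂ = I₁ · cos²(35°) = 705 · 0.671 = 473.1 W/m².
That is 33.55% of the incident intensity.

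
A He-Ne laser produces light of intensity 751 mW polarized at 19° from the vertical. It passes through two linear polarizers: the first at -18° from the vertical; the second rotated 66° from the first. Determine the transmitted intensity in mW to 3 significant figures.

I ≈ 79.2 mW

I₁ = 751 mW · cos²(37°) = 479 mW.
I₂ = I₁ · cos²(66°) = 479 · 0.1654 = 79.24 mW.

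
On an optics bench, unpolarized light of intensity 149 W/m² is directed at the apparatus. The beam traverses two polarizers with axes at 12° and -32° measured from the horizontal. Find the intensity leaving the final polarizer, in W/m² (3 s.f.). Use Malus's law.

Unpolarized light through the first polarizer → I₁ = 149 W/m²/2 = 74.5 W/m², polarized at 12°.
I₂ = I₁ · cos²(44°) = 74.5 · 0.5174 = 38.55 W/m².

I ≈ 38.6 W/m²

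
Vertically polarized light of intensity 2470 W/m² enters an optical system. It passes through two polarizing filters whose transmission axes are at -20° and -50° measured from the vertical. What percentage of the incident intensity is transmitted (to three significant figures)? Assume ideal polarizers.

≈ 66.2%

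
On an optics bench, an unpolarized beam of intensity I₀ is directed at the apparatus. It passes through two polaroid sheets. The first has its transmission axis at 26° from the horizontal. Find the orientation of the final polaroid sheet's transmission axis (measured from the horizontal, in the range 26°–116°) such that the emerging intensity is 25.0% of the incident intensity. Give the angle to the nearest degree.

Unpolarized light through the first polarizer → I₁ = ½ I₀, now polarized at 26°.
Need I₂/I₀ = 0.25, so cos²(θ − 26°) = 0.25 / 0.5 = 0.5.
θ − 26° = arccos(√0.5) = 45.0°, giving θ ≈ 26 + 45.0 = 71.0°.

θ ≈ 71°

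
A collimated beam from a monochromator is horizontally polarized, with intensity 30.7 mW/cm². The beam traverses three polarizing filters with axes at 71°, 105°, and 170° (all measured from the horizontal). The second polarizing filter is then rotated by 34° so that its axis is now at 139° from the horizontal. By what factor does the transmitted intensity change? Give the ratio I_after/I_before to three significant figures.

Before rotation:
By Malus's law, I₁ = I₀ cos²(71° − 0°) = I₀ cos²(71°) = 0.106 I₀.
I₂ = I₁ cos²(105° − 71°) = 0.106 I₀ · cos²(34°) = 0.07285 I₀.
I₃ = I₂ cos²(170° − 105°) = 0.07285 I₀ · cos²(65°) = 0.01301 I₀.
After rotation:
I₁ = I₀ cos²(71° − 0°) = I₀ cos²(71°) = 0.106 I₀.
I₂ = I₁ cos²(139° − 71°) = 0.106 I₀ · cos²(68°) = 0.01487 I₀.
I₃ = I₂ cos²(170° − 139°) = 0.01487 I₀ · cos²(31°) = 0.01093 I₀.
Ratio = 0.01093 / 0.01301 = 0.8399.

I_new/I_old ≈ 0.840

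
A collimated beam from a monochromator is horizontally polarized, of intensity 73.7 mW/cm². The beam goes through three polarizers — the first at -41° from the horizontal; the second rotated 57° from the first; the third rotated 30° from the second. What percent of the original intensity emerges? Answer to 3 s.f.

≈ 12.7%

By Malus's law, I₁ = 73.7 mW/cm² · cos²(41°) = 41.98 mW/cm².
I₂ = I₁ · cos²(57°) = 41.98 · 0.2966 = 12.45 mW/cm².
I₃ = I₂ · cos²(30°) = 12.45 · 0.75 = 9.339 mW/cm².
That is 12.67% of the incident intensity.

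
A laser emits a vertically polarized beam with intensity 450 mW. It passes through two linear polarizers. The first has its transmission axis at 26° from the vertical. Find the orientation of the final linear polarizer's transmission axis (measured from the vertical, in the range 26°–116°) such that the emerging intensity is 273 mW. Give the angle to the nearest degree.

I₁ = I₀ cos²(26° − 0°) = I₀ cos²(26°) = 0.8078 I₀.
Target fraction: 273 / 450 mW = 0.6067 of I₀.
Need I₂/I₀ = 0.6067, so cos²(θ − 26°) = 0.6067 / 0.8078 = 0.751.
θ − 26° = arccos(√0.751) = 29.9°, giving θ ≈ 26 + 29.9 = 55.9°.

θ ≈ 56°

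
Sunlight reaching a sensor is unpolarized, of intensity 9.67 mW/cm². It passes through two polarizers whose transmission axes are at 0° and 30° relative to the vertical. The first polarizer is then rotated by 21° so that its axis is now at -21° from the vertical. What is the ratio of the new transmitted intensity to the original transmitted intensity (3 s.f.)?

I_new/I_old ≈ 0.528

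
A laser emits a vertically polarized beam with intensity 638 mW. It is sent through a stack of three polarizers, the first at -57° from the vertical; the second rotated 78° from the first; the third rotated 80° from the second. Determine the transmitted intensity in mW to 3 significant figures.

I ≈ 0.247 mW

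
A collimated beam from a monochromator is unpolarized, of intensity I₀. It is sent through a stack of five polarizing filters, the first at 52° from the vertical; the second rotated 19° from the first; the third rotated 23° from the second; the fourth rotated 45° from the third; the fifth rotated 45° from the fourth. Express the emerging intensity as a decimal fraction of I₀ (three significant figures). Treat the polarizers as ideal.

Unpolarized light through the first polarizer → I₁ = ½ I₀, now polarized at 52°.
I₂ = I₁ cos²(19°) = 0.5 · 0.894 I₀ = 0.447 I₀.
I₃ = I₂ cos²(23°) = 0.447 · 0.8473 I₀ = 0.3788 I₀.
I₄ = I₃ cos²(45°) = 0.3788 · 0.5 I₀ = 0.1894 I₀.
I₅ = I₄ cos²(45°) = 0.1894 · 0.5 I₀ = 0.09469 I₀.
Transmitted fraction = 0.09469.

≈ 0.0947 I₀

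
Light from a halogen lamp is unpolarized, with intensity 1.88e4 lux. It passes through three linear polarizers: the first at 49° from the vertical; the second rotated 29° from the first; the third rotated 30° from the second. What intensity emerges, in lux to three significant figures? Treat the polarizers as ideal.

I ≈ 5390 lux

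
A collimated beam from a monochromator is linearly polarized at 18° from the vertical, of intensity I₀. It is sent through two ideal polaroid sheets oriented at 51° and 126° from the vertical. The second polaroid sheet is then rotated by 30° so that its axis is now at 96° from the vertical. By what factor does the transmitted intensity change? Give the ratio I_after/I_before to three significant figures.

I_new/I_old ≈ 7.46

Before rotation:
I₁ = I₀ cos²(51° − 18°) = I₀ cos²(33°) = 0.7034 I₀.
I₂ = I₁ cos²(126° − 51°) = 0.7034 I₀ · cos²(75°) = 0.04712 I₀.
After rotation:
I₁ = I₀ cos²(51° − 18°) = I₀ cos²(33°) = 0.7034 I₀.
I₂ = I₁ cos²(96° − 51°) = 0.7034 I₀ · cos²(45°) = 0.3517 I₀.
Ratio = 0.3517 / 0.04712 = 7.464.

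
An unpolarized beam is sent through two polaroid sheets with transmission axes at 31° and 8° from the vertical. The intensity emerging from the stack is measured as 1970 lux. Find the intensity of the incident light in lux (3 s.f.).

Unpolarized light through the first polarizer → I₁ = ½ I₀, now polarized at 31°.
I₂ = I₁ cos²(8° − 31°) = 0.5 I₀ · cos²(23°) = 0.4237 I₀.
So 1970 lux = 0.4237 I₀, giving I₀ = 1970/0.4237 = 4650 lux.

I₀ ≈ 4650 lux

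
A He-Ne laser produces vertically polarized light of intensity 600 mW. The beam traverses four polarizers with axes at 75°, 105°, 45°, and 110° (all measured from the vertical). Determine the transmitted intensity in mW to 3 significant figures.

By Malus's law, I₁ = 600 mW · cos²(75°) = 40.19 mW.
I₂ = I₁ · cos²(30°) = 40.19 · 0.75 = 30.14 mW.
I₃ = I₂ · cos²(60°) = 30.14 · 0.25 = 7.536 mW.
I₄ = I₃ · cos²(65°) = 7.536 · 0.1786 = 1.346 mW.

I ≈ 1.35 mW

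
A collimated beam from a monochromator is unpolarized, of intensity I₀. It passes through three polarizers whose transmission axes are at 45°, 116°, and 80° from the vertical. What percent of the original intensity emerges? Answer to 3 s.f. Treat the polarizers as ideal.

Unpolarized light through the first polarizer → I₁ = ½ I₀, now polarized at 45°.
I₂ = I₁ cos²(116° − 45°) = 0.5 I₀ · cos²(71°) = 0.053 I₀.
I₃ = I₂ cos²(80° − 116°) = 0.053 I₀ · cos²(36°) = 0.03469 I₀.
That is 3.469% of the incident intensity.

≈ 3.47%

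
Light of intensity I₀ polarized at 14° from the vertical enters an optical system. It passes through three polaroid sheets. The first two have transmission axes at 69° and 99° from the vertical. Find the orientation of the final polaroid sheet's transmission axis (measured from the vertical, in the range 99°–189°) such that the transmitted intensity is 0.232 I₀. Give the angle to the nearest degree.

θ ≈ 113°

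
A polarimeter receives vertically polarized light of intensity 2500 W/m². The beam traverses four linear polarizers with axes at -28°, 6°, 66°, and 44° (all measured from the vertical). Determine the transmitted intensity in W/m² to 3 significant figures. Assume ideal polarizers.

I ≈ 288 W/m²

I₁ = 2500 W/m² · cos²(28°) = 1949 W/m².
I₂ = I₁ · cos²(34°) = 1949 · 0.6873 = 1340 W/m².
I₃ = I₂ · cos²(60°) = 1340 · 0.25 = 334.9 W/m².
I₄ = I₃ · cos²(22°) = 334.9 · 0.8597 = 287.9 W/m².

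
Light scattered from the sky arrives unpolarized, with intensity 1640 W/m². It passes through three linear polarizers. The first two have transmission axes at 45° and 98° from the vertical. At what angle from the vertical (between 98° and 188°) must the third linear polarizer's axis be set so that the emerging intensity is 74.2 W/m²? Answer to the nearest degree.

θ ≈ 158°

Unpolarized light through the first polarizer → I₁ = ½ I₀, now polarized at 45°.
I₂ = I₁ cos²(98° − 45°) = 0.5 I₀ · cos²(53°) = 0.1811 I₀.
Target fraction: 74.2 / 1640 W/m² = 0.04524 of I₀.
Need I₃/I₀ = 0.04524, so cos²(θ − 98°) = 0.04524 / 0.1811 = 0.2498.
θ − 98° = arccos(√0.2498) = 60.0°, giving θ ≈ 98 + 60.0 = 158.0°.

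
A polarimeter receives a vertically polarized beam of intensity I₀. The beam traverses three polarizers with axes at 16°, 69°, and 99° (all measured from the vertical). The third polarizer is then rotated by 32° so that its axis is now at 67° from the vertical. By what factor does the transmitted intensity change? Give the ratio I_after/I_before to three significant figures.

I_new/I_old ≈ 1.33

Before rotation:
By Malus's law, I₁ = I₀ cos²(16° − 0°) = I₀ cos²(16°) = 0.924 I₀.
I₂ = I₁ cos²(69° − 16°) = 0.924 I₀ · cos²(53°) = 0.3347 I₀.
I₃ = I₂ cos²(99° − 69°) = 0.3347 I₀ · cos²(30°) = 0.251 I₀.
After rotation:
I₁ = I₀ cos²(16° − 0°) = I₀ cos²(16°) = 0.924 I₀.
I₂ = I₁ cos²(69° − 16°) = 0.924 I₀ · cos²(53°) = 0.3347 I₀.
I₃ = I₂ cos²(67° − 69°) = 0.3347 I₀ · cos²(2°) = 0.3343 I₀.
Ratio = 0.3343 / 0.251 = 1.332.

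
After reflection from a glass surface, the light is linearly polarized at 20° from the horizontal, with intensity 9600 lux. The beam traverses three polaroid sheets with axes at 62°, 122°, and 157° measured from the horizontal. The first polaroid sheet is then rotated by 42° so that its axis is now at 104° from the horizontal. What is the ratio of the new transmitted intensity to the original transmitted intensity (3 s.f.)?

I_new/I_old ≈ 0.0716

Before rotation:
I₁ = I₀ cos²(62° − 20°) = I₀ cos²(42°) = 0.5523 I₀.
I₂ = I₁ cos²(122° − 62°) = 0.5523 I₀ · cos²(60°) = 0.1381 I₀.
I₃ = I₂ cos²(157° − 122°) = 0.1381 I₀ · cos²(35°) = 0.09264 I₀.
After rotation:
I₁ = I₀ cos²(104° − 20°) = I₀ cos²(84°) = 0.01093 I₀.
I₂ = I₁ cos²(122° − 104°) = 0.01093 I₀ · cos²(18°) = 0.009883 I₀.
I₃ = I₂ cos²(157° − 122°) = 0.009883 I₀ · cos²(35°) = 0.006631 I₀.
Ratio = 0.006631 / 0.09264 = 0.07158.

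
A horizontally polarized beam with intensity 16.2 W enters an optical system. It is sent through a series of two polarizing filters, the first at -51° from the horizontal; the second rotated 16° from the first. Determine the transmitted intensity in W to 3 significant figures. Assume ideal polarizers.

I ≈ 5.93 W

By Malus's law, I₁ = 16.2 W · cos²(51°) = 6.416 W.
I₂ = I₁ · cos²(16°) = 6.416 · 0.924 = 5.928 W.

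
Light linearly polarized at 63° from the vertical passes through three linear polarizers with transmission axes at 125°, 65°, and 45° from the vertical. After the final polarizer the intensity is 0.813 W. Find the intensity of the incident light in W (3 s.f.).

I₀ ≈ 16.7 W

I₁ = I₀ cos²(125° − 63°) = I₀ cos²(62°) = 0.2204 I₀.
I₂ = I₁ cos²(65° − 125°) = 0.2204 I₀ · cos²(60°) = 0.0551 I₀.
I₃ = I₂ cos²(45° − 65°) = 0.0551 I₀ · cos²(20°) = 0.04866 I₀.
So 0.813 W = 0.04866 I₀, giving I₀ = 0.813/0.04866 = 16.71 W.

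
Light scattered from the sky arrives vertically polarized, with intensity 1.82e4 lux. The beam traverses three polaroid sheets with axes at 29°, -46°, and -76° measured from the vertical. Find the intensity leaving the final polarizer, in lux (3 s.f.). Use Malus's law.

I ≈ 699 lux

By Malus's law, I₁ = 1.82e4 lux · cos²(29°) = 1.392e+04 lux.
I₂ = I₁ · cos²(75°) = 1.392e+04 · 0.06699 = 932.6 lux.
I₃ = I₂ · cos²(30°) = 932.6 · 0.75 = 699.5 lux.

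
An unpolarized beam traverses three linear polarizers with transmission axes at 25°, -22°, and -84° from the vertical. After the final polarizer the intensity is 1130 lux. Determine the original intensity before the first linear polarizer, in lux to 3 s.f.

Unpolarized light through the first polarizer → I₁ = ½ I₀, now polarized at 25°.
I₂ = I₁ cos²(-22° − 25°) = 0.5 I₀ · cos²(47°) = 0.2326 I₀.
I₃ = I₂ cos²(-84° + 22°) = 0.2326 I₀ · cos²(62°) = 0.05126 I₀.
So 1130 lux = 0.05126 I₀, giving I₀ = 1130/0.05126 = 2.205e+04 lux.

I₀ ≈ 2.20e4 lux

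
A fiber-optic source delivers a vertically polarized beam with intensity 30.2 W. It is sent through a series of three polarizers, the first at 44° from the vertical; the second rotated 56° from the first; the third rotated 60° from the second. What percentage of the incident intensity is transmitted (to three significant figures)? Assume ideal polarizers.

By Malus's law, I₁ = 30.2 W · cos²(44°) = 15.63 W.
I₂ = I₁ · cos²(56°) = 15.63 · 0.3127 = 4.887 W.
I₃ = I₂ · cos²(60°) = 4.887 · 0.25 = 1.222 W.
That is 4.045% of the incident intensity.

≈ 4.05%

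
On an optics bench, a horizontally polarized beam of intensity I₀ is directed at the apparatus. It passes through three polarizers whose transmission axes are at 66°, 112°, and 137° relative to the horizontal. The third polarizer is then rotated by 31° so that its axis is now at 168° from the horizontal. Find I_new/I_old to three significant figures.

Before rotation:
I₁ = I₀ cos²(66° − 0°) = I₀ cos²(66°) = 0.1654 I₀.
I₂ = I₁ cos²(112° − 66°) = 0.1654 I₀ · cos²(46°) = 0.07983 I₀.
I₃ = I₂ cos²(137° − 112°) = 0.07983 I₀ · cos²(25°) = 0.06557 I₀.
After rotation:
I₁ = I₀ cos²(66° − 0°) = I₀ cos²(66°) = 0.1654 I₀.
I₂ = I₁ cos²(112° − 66°) = 0.1654 I₀ · cos²(46°) = 0.07983 I₀.
I₃ = I₂ cos²(168° − 112°) = 0.07983 I₀ · cos²(56°) = 0.02496 I₀.
Ratio = 0.02496 / 0.06557 = 0.3807.

I_new/I_old ≈ 0.381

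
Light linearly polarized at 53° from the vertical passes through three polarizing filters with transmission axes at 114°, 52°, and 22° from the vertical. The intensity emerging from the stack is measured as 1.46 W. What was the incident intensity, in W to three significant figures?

I₀ ≈ 37.6 W

I₁ = I₀ cos²(114° − 53°) = I₀ cos²(61°) = 0.235 I₀.
I₂ = I₁ cos²(52° − 114°) = 0.235 I₀ · cos²(62°) = 0.0518 I₀.
I₃ = I₂ cos²(22° − 52°) = 0.0518 I₀ · cos²(30°) = 0.03885 I₀.
So 1.46 W = 0.03885 I₀, giving I₀ = 1.46/0.03885 = 37.58 W.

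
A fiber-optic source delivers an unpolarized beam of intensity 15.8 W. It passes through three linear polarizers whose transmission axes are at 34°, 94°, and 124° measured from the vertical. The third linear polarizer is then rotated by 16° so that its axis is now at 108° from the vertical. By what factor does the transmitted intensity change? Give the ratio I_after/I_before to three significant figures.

I_new/I_old ≈ 1.26

Before rotation:
Unpolarized light through the first polarizer → I₁ = ½ I₀, now polarized at 34°.
I₂ = I₁ cos²(94° − 34°) = 0.5 I₀ · cos²(60°) = 0.125 I₀.
I₃ = I₂ cos²(124° − 94°) = 0.125 I₀ · cos²(30°) = 0.09375 I₀.
After rotation:
Unpolarized light through the first polarizer → I₁ = ½ I₀, now polarized at 34°.
I₂ = I₁ cos²(94° − 34°) = 0.5 I₀ · cos²(60°) = 0.125 I₀.
I₃ = I₂ cos²(108° − 94°) = 0.125 I₀ · cos²(14°) = 0.1177 I₀.
Ratio = 0.1177 / 0.09375 = 1.255.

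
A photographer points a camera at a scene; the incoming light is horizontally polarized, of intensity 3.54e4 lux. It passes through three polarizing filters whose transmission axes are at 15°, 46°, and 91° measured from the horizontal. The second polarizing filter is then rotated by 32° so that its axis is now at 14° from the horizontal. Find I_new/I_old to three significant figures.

I_new/I_old ≈ 0.138

Before rotation:
I₁ = I₀ cos²(15° − 0°) = I₀ cos²(15°) = 0.933 I₀.
I₂ = I₁ cos²(46° − 15°) = 0.933 I₀ · cos²(31°) = 0.6855 I₀.
I₃ = I₂ cos²(91° − 46°) = 0.6855 I₀ · cos²(45°) = 0.3428 I₀.
After rotation:
I₁ = I₀ cos²(15° − 0°) = I₀ cos²(15°) = 0.933 I₀.
I₂ = I₁ cos²(14° − 15°) = 0.933 I₀ · cos²(1°) = 0.9327 I₀.
I₃ = I₂ cos²(91° − 14°) = 0.9327 I₀ · cos²(77°) = 0.0472 I₀.
Ratio = 0.0472 / 0.3428 = 0.1377.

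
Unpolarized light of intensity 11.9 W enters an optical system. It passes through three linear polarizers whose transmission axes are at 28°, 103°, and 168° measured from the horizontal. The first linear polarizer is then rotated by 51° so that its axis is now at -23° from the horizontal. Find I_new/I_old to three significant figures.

I_new/I_old ≈ 5.16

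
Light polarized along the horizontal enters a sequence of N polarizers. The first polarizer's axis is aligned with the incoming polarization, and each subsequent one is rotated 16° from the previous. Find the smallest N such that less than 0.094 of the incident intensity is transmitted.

N = 31

First polarizer is aligned with the polarization: full transmission.
Each further stage multiplies by cos²(16°) = 0.924.
After N polarizers: T = 0.924^(N−1). Require T < 0.094 ⇒ N−1 > ln(0.094)/ln(0.924) = 29.92, so N−1 ≥ 30 and N = 31.
Check: N=31 gives T = 0.09343 < 0.094; N=30 gives T = 0.1011.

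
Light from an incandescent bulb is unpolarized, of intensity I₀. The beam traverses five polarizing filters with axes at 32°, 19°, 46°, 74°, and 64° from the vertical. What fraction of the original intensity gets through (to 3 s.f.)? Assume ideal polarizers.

≈ 0.285 I₀

Unpolarized light through the first polarizer → I₁ = ½ I₀, now polarized at 32°.
I₂ = I₁ cos²(19° − 32°) = 0.5 I₀ · cos²(13°) = 0.4747 I₀.
I₃ = I₂ cos²(46° − 19°) = 0.4747 I₀ · cos²(27°) = 0.3769 I₀.
I₄ = I₃ cos²(74° − 46°) = 0.3769 I₀ · cos²(28°) = 0.2938 I₀.
I₅ = I₄ cos²(64° − 74°) = 0.2938 I₀ · cos²(10°) = 0.2849 I₀.
Transmitted fraction = 0.2849.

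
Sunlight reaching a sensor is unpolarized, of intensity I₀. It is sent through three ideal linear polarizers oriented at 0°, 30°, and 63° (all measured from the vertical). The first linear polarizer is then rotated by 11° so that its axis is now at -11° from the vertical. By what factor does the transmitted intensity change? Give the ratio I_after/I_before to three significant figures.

Before rotation:
Unpolarized light through the first polarizer → I₁ = ½ I₀, now polarized at 0°.
I₂ = I₁ cos²(30° − 0°) = 0.5 I₀ · cos²(30°) = 0.375 I₀.
I₃ = I₂ cos²(63° − 30°) = 0.375 I₀ · cos²(33°) = 0.2638 I₀.
After rotation:
Unpolarized light through the first polarizer → I₁ = ½ I₀, now polarized at -11°.
I₂ = I₁ cos²(30° + 11°) = 0.5 I₀ · cos²(41°) = 0.2848 I₀.
I₃ = I₂ cos²(63° − 30°) = 0.2848 I₀ · cos²(33°) = 0.2003 I₀.
Ratio = 0.2003 / 0.2638 = 0.7594.

I_new/I_old ≈ 0.759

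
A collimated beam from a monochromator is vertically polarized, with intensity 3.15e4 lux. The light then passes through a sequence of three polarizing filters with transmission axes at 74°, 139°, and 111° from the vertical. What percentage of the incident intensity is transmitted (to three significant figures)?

≈ 1.06%

I₁ = 3.15e4 lux · cos²(74°) = 2393 lux.
I₂ = I₁ · cos²(65°) = 2393 · 0.1786 = 427.4 lux.
I₃ = I₂ · cos²(28°) = 427.4 · 0.7796 = 333.2 lux.
That is 1.058% of the incident intensity.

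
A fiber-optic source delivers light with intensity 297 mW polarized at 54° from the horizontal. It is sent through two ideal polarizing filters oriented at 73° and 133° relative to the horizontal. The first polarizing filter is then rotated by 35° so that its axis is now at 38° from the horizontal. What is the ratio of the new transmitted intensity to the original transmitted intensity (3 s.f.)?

I_new/I_old ≈ 0.0314

Before rotation:
By Malus's law, I₁ = I₀ cos²(73° − 54°) = I₀ cos²(19°) = 0.894 I₀.
I₂ = I₁ cos²(133° − 73°) = 0.894 I₀ · cos²(60°) = 0.2235 I₀.
After rotation:
I₁ = I₀ cos²(38° − 54°) = I₀ cos²(16°) = 0.924 I₀.
Angle between axes 1 and 2: 85°. I₂ = 0.924 I₀ · cos²(85°) = 0.007019 I₀.
Ratio = 0.007019 / 0.2235 = 0.0314.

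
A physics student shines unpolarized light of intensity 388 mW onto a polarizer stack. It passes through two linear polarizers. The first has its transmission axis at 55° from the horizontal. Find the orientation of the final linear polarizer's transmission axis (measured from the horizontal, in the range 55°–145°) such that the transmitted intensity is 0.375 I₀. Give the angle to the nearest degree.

Unpolarized light through the first polarizer → I₁ = ½ I₀, now polarized at 55°.
Need I₂/I₀ = 0.375, so cos²(θ − 55°) = 0.375 / 0.5 = 0.75.
θ − 55° = arccos(√0.75) = 30.0°, giving θ ≈ 55 + 30.0 = 85.0°.

θ ≈ 85°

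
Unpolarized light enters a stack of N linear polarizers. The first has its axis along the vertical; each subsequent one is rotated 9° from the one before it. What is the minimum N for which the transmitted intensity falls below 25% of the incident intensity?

N = 29

First polarizer halves the unpolarized light: factor 1/2.
Each further stage multiplies by cos²(9°) = 0.9755.
After N polarizers: T = 0.5·0.9755^(N−1). Require T < 0.25 ⇒ N−1 > ln(0.25/0.5)/ln(0.9755) = 27.98, so N−1 ≥ 28 and N = 29.
Check: N=29 gives T = 0.2499 < 0.25; N=28 gives T = 0.2561.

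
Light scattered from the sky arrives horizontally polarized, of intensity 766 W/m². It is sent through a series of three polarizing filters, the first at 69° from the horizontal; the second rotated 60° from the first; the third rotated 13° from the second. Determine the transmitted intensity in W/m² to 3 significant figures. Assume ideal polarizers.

I ≈ 23.3 W/m²

I₁ = 766 W/m² · cos²(69°) = 98.38 W/m².
I₂ = I₁ · cos²(60°) = 98.38 · 0.25 = 24.59 W/m².
I₃ = I₂ · cos²(13°) = 24.59 · 0.9494 = 23.35 W/m².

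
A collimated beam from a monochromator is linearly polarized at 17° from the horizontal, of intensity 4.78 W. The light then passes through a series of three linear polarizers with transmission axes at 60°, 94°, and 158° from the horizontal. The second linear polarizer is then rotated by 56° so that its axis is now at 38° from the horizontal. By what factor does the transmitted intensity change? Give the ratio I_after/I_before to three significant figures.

Before rotation:
I₁ = I₀ cos²(60° − 17°) = I₀ cos²(43°) = 0.5349 I₀.
I₂ = I₁ cos²(94° − 60°) = 0.5349 I₀ · cos²(34°) = 0.3676 I₀.
I₃ = I₂ cos²(158° − 94°) = 0.3676 I₀ · cos²(64°) = 0.07065 I₀.
After rotation:
I₁ = I₀ cos²(60° − 17°) = I₀ cos²(43°) = 0.5349 I₀.
I₂ = I₁ cos²(38° − 60°) = 0.5349 I₀ · cos²(22°) = 0.4598 I₀.
Angle between axes 2 and 3: 60°. I₃ = 0.4598 I₀ · cos²(60°) = 0.115 I₀.
Ratio = 0.115 / 0.07065 = 1.627.

I_new/I_old ≈ 1.63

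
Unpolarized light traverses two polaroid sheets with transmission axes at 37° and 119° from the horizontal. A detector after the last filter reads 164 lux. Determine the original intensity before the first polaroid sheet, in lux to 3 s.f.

Unpolarized light through the first polarizer → I₁ = ½ I₀, now polarized at 37°.
I₂ = I₁ cos²(119° − 37°) = 0.5 I₀ · cos²(82°) = 0.009685 I₀.
So 164 lux = 0.009685 I₀, giving I₀ = 164/0.009685 = 1.693e+04 lux.

I₀ ≈ 1.69e4 lux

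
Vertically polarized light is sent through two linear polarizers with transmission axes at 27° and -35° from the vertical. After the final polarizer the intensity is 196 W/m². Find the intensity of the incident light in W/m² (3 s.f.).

By Malus's law, I₁ = I₀ cos²(27° − 0°) = I₀ cos²(27°) = 0.7939 I₀.
I₂ = I₁ cos²(-35° − 27°) = 0.7939 I₀ · cos²(62°) = 0.175 I₀.
So 196 W/m² = 0.175 I₀, giving I₀ = 196/0.175 = 1120 W/m².

I₀ ≈ 1120 W/m²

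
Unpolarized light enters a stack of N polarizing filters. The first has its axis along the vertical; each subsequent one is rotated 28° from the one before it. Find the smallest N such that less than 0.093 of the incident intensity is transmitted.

First polarizer halves the unpolarized light: factor 1/2.
Each further stage multiplies by cos²(28°) = 0.7796.
After N polarizers: T = 0.5·0.7796^(N−1). Require T < 0.093 ⇒ N−1 > ln(0.093/0.5)/ln(0.7796) = 6.76, so N−1 ≥ 7 and N = 8.
Check: N=8 gives T = 0.08751 < 0.093; N=7 gives T = 0.1123.

N = 8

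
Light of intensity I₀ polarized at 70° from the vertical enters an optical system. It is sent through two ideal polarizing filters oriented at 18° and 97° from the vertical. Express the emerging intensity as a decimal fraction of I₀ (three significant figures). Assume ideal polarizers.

≈ 0.0138 I₀

By Malus's law, I₁ = I₀ cos²(18° − 70°) = I₀ cos²(52°) = 0.379 I₀.
I₂ = I₁ cos²(97° − 18°) = 0.379 I₀ · cos²(79°) = 0.0138 I₀.
Transmitted fraction = 0.0138.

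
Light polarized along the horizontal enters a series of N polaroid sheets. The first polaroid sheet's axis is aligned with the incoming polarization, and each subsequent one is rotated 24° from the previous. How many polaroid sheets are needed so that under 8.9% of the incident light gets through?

N = 15

First polarizer is aligned with the polarization: full transmission.
Each further stage multiplies by cos²(24°) = 0.8346.
After N polarizers: T = 0.8346^(N−1). Require T < 0.089 ⇒ N−1 > ln(0.089)/ln(0.8346) = 13.38, so N−1 ≥ 14 and N = 15.
Check: N=15 gives T = 0.07951 < 0.089; N=14 gives T = 0.09528.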